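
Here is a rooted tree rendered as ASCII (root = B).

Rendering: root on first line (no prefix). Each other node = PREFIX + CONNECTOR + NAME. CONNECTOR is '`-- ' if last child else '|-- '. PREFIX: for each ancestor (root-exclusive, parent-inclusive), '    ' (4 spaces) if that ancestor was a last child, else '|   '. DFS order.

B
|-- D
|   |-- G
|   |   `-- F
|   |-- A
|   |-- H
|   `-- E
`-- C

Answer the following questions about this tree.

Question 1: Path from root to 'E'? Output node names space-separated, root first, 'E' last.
Answer: B D E

Derivation:
Walk down from root: B -> D -> E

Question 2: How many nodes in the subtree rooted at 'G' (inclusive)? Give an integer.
Answer: 2

Derivation:
Subtree rooted at G contains: F, G
Count = 2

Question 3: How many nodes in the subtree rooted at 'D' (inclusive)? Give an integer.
Subtree rooted at D contains: A, D, E, F, G, H
Count = 6

Answer: 6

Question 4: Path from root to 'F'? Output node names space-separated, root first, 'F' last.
Answer: B D G F

Derivation:
Walk down from root: B -> D -> G -> F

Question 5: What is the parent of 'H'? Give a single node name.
Scan adjacency: H appears as child of D

Answer: D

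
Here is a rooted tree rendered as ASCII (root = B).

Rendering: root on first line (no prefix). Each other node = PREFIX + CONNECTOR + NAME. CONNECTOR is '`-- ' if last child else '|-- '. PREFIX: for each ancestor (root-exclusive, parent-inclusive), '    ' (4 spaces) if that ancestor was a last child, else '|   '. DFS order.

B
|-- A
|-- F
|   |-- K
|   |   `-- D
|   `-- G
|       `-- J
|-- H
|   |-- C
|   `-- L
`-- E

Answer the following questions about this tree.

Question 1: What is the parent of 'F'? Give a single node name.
Answer: B

Derivation:
Scan adjacency: F appears as child of B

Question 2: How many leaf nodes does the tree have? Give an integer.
Leaves (nodes with no children): A, C, D, E, J, L

Answer: 6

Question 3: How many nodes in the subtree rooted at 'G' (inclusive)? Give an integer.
Answer: 2

Derivation:
Subtree rooted at G contains: G, J
Count = 2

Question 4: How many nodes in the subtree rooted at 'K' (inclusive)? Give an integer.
Answer: 2

Derivation:
Subtree rooted at K contains: D, K
Count = 2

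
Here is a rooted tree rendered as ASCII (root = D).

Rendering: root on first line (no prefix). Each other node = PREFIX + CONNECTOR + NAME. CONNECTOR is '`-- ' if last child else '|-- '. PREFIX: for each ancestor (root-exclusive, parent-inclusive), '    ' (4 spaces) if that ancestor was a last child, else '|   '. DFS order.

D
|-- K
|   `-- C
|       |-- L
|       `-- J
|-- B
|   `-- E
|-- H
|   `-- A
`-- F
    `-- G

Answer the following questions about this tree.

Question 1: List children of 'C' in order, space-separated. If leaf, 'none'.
Node C's children (from adjacency): L, J

Answer: L J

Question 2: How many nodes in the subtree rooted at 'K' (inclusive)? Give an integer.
Answer: 4

Derivation:
Subtree rooted at K contains: C, J, K, L
Count = 4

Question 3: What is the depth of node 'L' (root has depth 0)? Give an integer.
Path from root to L: D -> K -> C -> L
Depth = number of edges = 3

Answer: 3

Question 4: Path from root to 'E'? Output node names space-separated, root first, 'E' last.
Answer: D B E

Derivation:
Walk down from root: D -> B -> E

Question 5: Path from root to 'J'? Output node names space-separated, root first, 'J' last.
Walk down from root: D -> K -> C -> J

Answer: D K C J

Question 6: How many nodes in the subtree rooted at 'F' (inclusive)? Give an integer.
Answer: 2

Derivation:
Subtree rooted at F contains: F, G
Count = 2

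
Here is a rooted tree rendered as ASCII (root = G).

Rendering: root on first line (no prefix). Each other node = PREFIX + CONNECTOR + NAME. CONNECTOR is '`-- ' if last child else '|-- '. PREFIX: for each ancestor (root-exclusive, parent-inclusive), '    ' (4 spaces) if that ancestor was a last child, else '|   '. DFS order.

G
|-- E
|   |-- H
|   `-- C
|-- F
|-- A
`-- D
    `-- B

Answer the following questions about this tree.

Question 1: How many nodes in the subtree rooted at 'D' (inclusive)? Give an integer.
Subtree rooted at D contains: B, D
Count = 2

Answer: 2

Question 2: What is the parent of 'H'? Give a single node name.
Scan adjacency: H appears as child of E

Answer: E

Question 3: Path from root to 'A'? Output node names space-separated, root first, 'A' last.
Answer: G A

Derivation:
Walk down from root: G -> A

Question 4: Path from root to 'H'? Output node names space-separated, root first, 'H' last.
Walk down from root: G -> E -> H

Answer: G E H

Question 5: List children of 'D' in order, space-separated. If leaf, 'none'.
Answer: B

Derivation:
Node D's children (from adjacency): B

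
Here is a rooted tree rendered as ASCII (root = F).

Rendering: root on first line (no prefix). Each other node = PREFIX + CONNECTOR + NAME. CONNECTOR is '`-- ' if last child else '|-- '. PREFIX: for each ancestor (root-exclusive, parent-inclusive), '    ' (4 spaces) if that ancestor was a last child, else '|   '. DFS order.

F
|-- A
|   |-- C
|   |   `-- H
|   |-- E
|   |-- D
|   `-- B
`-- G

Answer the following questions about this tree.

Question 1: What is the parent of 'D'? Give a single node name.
Answer: A

Derivation:
Scan adjacency: D appears as child of A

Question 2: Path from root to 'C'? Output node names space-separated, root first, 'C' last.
Answer: F A C

Derivation:
Walk down from root: F -> A -> C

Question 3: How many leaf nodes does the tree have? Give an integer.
Answer: 5

Derivation:
Leaves (nodes with no children): B, D, E, G, H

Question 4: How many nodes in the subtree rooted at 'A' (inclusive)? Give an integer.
Answer: 6

Derivation:
Subtree rooted at A contains: A, B, C, D, E, H
Count = 6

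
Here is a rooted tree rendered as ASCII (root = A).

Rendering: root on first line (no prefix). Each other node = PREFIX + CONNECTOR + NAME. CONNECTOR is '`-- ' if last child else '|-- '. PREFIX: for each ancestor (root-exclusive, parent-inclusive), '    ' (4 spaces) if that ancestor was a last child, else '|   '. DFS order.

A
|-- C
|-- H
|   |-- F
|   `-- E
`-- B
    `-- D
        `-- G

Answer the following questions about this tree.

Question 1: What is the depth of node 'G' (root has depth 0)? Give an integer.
Path from root to G: A -> B -> D -> G
Depth = number of edges = 3

Answer: 3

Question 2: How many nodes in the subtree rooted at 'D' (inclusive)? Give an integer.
Subtree rooted at D contains: D, G
Count = 2

Answer: 2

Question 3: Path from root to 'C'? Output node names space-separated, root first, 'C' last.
Answer: A C

Derivation:
Walk down from root: A -> C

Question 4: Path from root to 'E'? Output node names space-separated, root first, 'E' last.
Walk down from root: A -> H -> E

Answer: A H E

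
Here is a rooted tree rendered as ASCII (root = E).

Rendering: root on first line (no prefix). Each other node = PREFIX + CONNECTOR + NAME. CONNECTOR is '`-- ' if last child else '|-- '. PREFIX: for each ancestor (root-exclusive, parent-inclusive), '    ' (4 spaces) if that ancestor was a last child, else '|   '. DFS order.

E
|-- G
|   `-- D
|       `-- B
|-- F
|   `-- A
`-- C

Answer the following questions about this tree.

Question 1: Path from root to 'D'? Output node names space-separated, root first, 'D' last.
Walk down from root: E -> G -> D

Answer: E G D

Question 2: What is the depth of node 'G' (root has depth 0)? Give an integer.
Answer: 1

Derivation:
Path from root to G: E -> G
Depth = number of edges = 1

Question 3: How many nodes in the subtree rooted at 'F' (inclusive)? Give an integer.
Subtree rooted at F contains: A, F
Count = 2

Answer: 2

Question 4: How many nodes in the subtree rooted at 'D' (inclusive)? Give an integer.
Answer: 2

Derivation:
Subtree rooted at D contains: B, D
Count = 2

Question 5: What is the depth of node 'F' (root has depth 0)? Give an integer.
Path from root to F: E -> F
Depth = number of edges = 1

Answer: 1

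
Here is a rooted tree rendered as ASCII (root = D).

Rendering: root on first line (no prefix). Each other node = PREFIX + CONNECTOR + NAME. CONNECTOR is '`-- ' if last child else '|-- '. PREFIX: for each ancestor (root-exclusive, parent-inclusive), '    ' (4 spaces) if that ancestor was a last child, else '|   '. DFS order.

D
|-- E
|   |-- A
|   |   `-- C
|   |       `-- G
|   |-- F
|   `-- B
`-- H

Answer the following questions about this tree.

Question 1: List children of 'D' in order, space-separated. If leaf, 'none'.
Answer: E H

Derivation:
Node D's children (from adjacency): E, H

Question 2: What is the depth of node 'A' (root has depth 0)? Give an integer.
Answer: 2

Derivation:
Path from root to A: D -> E -> A
Depth = number of edges = 2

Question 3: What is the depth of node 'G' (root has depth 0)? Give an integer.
Answer: 4

Derivation:
Path from root to G: D -> E -> A -> C -> G
Depth = number of edges = 4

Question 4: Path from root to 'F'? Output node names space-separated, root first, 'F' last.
Answer: D E F

Derivation:
Walk down from root: D -> E -> F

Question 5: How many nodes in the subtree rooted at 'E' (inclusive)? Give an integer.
Subtree rooted at E contains: A, B, C, E, F, G
Count = 6

Answer: 6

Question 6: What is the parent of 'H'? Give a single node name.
Answer: D

Derivation:
Scan adjacency: H appears as child of D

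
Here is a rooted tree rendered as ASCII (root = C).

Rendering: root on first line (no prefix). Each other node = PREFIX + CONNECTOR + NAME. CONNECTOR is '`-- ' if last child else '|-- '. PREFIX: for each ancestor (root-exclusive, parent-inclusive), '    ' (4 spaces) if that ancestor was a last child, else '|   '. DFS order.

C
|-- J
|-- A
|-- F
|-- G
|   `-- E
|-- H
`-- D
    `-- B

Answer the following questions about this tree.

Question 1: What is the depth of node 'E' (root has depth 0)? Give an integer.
Answer: 2

Derivation:
Path from root to E: C -> G -> E
Depth = number of edges = 2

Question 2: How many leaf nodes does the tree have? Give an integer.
Answer: 6

Derivation:
Leaves (nodes with no children): A, B, E, F, H, J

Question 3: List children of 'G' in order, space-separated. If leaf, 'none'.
Answer: E

Derivation:
Node G's children (from adjacency): E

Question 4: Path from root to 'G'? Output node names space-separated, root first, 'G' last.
Walk down from root: C -> G

Answer: C G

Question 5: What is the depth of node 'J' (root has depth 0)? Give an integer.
Answer: 1

Derivation:
Path from root to J: C -> J
Depth = number of edges = 1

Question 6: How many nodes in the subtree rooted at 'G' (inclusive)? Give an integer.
Answer: 2

Derivation:
Subtree rooted at G contains: E, G
Count = 2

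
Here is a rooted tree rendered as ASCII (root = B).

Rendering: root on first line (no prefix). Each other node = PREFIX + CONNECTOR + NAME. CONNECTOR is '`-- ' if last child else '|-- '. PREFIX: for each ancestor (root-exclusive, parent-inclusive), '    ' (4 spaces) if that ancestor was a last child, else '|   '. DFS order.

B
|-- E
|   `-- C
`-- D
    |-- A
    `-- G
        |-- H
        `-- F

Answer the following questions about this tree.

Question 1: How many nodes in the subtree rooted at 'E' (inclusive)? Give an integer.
Subtree rooted at E contains: C, E
Count = 2

Answer: 2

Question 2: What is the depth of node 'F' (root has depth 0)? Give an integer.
Answer: 3

Derivation:
Path from root to F: B -> D -> G -> F
Depth = number of edges = 3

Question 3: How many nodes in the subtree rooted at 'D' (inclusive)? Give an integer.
Answer: 5

Derivation:
Subtree rooted at D contains: A, D, F, G, H
Count = 5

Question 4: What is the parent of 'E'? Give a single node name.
Answer: B

Derivation:
Scan adjacency: E appears as child of B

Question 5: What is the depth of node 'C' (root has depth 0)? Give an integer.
Path from root to C: B -> E -> C
Depth = number of edges = 2

Answer: 2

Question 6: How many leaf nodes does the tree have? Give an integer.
Answer: 4

Derivation:
Leaves (nodes with no children): A, C, F, H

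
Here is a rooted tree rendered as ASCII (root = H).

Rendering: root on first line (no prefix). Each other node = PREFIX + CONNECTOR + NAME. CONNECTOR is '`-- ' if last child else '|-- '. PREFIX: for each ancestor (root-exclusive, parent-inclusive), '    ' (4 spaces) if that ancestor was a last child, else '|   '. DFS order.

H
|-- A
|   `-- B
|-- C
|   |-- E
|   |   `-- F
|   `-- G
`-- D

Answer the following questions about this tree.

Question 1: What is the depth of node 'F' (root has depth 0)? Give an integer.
Path from root to F: H -> C -> E -> F
Depth = number of edges = 3

Answer: 3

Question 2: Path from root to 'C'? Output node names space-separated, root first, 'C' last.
Walk down from root: H -> C

Answer: H C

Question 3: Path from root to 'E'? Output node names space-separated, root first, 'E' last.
Answer: H C E

Derivation:
Walk down from root: H -> C -> E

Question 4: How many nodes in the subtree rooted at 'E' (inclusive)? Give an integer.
Answer: 2

Derivation:
Subtree rooted at E contains: E, F
Count = 2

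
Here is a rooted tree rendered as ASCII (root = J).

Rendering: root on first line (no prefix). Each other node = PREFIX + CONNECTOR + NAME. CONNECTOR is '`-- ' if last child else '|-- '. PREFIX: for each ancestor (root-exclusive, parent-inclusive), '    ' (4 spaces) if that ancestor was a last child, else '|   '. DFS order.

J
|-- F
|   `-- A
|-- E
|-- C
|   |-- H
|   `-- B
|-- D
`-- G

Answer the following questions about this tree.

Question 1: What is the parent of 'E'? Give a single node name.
Answer: J

Derivation:
Scan adjacency: E appears as child of J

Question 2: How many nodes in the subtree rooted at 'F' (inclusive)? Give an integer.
Answer: 2

Derivation:
Subtree rooted at F contains: A, F
Count = 2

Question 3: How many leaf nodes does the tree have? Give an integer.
Answer: 6

Derivation:
Leaves (nodes with no children): A, B, D, E, G, H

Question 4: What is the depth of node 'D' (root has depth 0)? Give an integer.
Answer: 1

Derivation:
Path from root to D: J -> D
Depth = number of edges = 1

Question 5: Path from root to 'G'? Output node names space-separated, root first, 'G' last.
Walk down from root: J -> G

Answer: J G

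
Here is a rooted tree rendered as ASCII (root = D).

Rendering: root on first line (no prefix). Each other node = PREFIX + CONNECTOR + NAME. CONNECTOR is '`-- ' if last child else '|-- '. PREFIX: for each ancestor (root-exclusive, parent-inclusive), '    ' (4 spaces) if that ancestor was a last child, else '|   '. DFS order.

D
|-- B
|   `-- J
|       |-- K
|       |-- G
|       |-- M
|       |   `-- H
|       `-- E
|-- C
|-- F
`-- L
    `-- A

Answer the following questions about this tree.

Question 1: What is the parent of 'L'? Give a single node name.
Scan adjacency: L appears as child of D

Answer: D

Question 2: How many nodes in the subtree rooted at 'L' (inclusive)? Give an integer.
Subtree rooted at L contains: A, L
Count = 2

Answer: 2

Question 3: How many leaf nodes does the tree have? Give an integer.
Answer: 7

Derivation:
Leaves (nodes with no children): A, C, E, F, G, H, K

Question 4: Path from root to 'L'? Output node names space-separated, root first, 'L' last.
Walk down from root: D -> L

Answer: D L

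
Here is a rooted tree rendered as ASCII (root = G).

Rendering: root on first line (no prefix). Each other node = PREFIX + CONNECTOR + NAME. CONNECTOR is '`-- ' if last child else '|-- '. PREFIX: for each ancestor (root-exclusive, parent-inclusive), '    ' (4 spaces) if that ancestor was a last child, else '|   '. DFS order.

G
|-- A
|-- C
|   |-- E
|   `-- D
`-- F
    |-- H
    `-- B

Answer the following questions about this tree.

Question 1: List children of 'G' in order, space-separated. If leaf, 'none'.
Answer: A C F

Derivation:
Node G's children (from adjacency): A, C, F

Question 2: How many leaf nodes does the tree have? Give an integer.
Answer: 5

Derivation:
Leaves (nodes with no children): A, B, D, E, H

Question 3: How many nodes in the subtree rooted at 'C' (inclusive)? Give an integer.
Subtree rooted at C contains: C, D, E
Count = 3

Answer: 3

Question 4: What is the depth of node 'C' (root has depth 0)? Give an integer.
Path from root to C: G -> C
Depth = number of edges = 1

Answer: 1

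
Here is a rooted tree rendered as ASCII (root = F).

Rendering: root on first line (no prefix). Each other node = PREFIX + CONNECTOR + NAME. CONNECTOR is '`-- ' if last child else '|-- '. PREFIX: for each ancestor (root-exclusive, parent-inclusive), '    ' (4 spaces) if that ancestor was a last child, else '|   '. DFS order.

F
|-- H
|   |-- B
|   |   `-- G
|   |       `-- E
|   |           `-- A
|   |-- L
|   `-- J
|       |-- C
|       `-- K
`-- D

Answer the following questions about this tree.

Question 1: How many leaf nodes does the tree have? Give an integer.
Answer: 5

Derivation:
Leaves (nodes with no children): A, C, D, K, L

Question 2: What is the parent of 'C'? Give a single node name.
Answer: J

Derivation:
Scan adjacency: C appears as child of J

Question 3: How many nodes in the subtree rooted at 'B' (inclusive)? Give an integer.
Answer: 4

Derivation:
Subtree rooted at B contains: A, B, E, G
Count = 4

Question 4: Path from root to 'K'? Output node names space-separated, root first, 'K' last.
Answer: F H J K

Derivation:
Walk down from root: F -> H -> J -> K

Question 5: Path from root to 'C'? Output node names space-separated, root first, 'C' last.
Answer: F H J C

Derivation:
Walk down from root: F -> H -> J -> C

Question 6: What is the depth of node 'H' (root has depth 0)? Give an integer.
Path from root to H: F -> H
Depth = number of edges = 1

Answer: 1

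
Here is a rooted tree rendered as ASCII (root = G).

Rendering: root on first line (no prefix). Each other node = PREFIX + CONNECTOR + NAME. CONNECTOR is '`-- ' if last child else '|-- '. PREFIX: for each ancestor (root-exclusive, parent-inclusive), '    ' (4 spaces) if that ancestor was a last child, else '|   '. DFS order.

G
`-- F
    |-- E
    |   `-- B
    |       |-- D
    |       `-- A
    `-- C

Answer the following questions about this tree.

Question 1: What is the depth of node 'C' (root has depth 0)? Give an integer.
Answer: 2

Derivation:
Path from root to C: G -> F -> C
Depth = number of edges = 2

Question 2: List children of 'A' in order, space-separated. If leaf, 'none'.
Answer: none

Derivation:
Node A's children (from adjacency): (leaf)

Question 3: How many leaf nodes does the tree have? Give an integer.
Leaves (nodes with no children): A, C, D

Answer: 3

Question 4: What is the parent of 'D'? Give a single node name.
Answer: B

Derivation:
Scan adjacency: D appears as child of B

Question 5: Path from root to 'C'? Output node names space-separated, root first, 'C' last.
Walk down from root: G -> F -> C

Answer: G F C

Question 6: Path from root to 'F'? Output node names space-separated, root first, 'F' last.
Answer: G F

Derivation:
Walk down from root: G -> F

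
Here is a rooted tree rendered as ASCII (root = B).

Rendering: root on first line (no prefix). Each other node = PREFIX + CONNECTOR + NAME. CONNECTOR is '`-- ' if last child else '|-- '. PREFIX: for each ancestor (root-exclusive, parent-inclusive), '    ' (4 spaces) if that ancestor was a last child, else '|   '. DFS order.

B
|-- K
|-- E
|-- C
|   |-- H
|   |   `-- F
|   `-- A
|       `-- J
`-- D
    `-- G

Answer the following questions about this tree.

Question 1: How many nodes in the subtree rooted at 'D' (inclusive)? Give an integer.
Answer: 2

Derivation:
Subtree rooted at D contains: D, G
Count = 2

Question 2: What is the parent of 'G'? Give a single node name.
Answer: D

Derivation:
Scan adjacency: G appears as child of D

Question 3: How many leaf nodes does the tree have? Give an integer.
Leaves (nodes with no children): E, F, G, J, K

Answer: 5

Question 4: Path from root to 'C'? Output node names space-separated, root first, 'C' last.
Answer: B C

Derivation:
Walk down from root: B -> C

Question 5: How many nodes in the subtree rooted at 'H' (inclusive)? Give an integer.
Answer: 2

Derivation:
Subtree rooted at H contains: F, H
Count = 2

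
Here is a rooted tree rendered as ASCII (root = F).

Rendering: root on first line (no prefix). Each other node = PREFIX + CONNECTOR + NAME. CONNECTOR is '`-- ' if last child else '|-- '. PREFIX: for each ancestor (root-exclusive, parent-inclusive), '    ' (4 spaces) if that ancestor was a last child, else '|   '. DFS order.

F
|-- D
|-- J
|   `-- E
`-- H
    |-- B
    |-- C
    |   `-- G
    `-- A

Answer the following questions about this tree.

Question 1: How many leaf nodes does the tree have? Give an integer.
Leaves (nodes with no children): A, B, D, E, G

Answer: 5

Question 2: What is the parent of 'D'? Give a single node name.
Scan adjacency: D appears as child of F

Answer: F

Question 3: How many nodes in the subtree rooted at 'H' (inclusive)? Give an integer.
Subtree rooted at H contains: A, B, C, G, H
Count = 5

Answer: 5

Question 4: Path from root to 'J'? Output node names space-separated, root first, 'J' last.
Answer: F J

Derivation:
Walk down from root: F -> J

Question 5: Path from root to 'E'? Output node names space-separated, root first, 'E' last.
Walk down from root: F -> J -> E

Answer: F J E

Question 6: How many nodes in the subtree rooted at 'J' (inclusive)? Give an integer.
Subtree rooted at J contains: E, J
Count = 2

Answer: 2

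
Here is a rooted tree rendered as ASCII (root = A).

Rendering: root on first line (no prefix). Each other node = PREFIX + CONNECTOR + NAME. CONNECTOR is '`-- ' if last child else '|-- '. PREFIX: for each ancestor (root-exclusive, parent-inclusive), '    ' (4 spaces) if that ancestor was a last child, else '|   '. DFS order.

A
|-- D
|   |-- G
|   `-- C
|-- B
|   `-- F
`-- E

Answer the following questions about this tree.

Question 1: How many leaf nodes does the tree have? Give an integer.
Leaves (nodes with no children): C, E, F, G

Answer: 4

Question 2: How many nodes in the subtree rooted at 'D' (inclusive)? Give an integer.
Subtree rooted at D contains: C, D, G
Count = 3

Answer: 3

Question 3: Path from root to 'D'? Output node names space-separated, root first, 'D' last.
Walk down from root: A -> D

Answer: A D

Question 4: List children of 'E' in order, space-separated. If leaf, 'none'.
Node E's children (from adjacency): (leaf)

Answer: none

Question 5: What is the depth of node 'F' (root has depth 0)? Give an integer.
Answer: 2

Derivation:
Path from root to F: A -> B -> F
Depth = number of edges = 2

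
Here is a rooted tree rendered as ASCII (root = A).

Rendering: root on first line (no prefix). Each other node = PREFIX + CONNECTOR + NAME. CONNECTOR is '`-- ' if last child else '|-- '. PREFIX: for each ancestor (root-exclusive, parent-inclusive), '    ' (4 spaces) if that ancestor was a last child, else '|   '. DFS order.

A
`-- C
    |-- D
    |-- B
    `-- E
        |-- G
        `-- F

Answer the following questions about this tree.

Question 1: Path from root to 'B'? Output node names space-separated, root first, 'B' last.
Walk down from root: A -> C -> B

Answer: A C B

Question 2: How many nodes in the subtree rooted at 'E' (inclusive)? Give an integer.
Subtree rooted at E contains: E, F, G
Count = 3

Answer: 3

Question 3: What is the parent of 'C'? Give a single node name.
Scan adjacency: C appears as child of A

Answer: A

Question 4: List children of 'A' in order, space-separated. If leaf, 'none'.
Answer: C

Derivation:
Node A's children (from adjacency): C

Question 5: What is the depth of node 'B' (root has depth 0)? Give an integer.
Path from root to B: A -> C -> B
Depth = number of edges = 2

Answer: 2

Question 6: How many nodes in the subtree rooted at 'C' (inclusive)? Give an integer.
Answer: 6

Derivation:
Subtree rooted at C contains: B, C, D, E, F, G
Count = 6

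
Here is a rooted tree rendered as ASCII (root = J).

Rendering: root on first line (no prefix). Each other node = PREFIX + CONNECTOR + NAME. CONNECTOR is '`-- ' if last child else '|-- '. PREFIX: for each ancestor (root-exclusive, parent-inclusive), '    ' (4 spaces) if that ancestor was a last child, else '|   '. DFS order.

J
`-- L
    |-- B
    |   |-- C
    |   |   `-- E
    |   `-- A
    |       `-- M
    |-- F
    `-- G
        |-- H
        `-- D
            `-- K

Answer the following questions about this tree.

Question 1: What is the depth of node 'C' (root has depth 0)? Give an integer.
Path from root to C: J -> L -> B -> C
Depth = number of edges = 3

Answer: 3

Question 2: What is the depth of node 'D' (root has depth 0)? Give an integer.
Answer: 3

Derivation:
Path from root to D: J -> L -> G -> D
Depth = number of edges = 3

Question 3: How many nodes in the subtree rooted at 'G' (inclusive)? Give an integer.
Subtree rooted at G contains: D, G, H, K
Count = 4

Answer: 4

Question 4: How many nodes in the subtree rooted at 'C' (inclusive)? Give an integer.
Answer: 2

Derivation:
Subtree rooted at C contains: C, E
Count = 2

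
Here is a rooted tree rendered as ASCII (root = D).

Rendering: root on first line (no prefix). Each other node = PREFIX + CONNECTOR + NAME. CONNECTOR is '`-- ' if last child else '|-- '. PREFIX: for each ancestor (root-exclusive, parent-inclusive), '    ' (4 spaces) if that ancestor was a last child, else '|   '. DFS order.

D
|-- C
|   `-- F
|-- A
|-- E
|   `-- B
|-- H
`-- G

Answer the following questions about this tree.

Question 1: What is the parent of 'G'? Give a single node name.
Answer: D

Derivation:
Scan adjacency: G appears as child of D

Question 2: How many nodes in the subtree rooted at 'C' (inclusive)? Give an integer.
Subtree rooted at C contains: C, F
Count = 2

Answer: 2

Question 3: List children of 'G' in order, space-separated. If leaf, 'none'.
Answer: none

Derivation:
Node G's children (from adjacency): (leaf)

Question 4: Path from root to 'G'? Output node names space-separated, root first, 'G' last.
Answer: D G

Derivation:
Walk down from root: D -> G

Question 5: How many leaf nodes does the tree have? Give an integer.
Answer: 5

Derivation:
Leaves (nodes with no children): A, B, F, G, H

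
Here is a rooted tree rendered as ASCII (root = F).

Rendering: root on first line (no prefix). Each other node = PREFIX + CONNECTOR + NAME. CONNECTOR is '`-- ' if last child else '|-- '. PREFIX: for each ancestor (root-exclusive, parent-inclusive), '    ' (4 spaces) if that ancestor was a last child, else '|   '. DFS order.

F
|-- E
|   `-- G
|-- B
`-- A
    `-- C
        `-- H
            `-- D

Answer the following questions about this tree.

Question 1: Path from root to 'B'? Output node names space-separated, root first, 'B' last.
Answer: F B

Derivation:
Walk down from root: F -> B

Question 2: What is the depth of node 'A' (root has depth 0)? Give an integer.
Path from root to A: F -> A
Depth = number of edges = 1

Answer: 1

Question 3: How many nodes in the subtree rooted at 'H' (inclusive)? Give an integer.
Answer: 2

Derivation:
Subtree rooted at H contains: D, H
Count = 2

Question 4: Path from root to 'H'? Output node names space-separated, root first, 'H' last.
Answer: F A C H

Derivation:
Walk down from root: F -> A -> C -> H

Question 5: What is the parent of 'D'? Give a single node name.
Answer: H

Derivation:
Scan adjacency: D appears as child of H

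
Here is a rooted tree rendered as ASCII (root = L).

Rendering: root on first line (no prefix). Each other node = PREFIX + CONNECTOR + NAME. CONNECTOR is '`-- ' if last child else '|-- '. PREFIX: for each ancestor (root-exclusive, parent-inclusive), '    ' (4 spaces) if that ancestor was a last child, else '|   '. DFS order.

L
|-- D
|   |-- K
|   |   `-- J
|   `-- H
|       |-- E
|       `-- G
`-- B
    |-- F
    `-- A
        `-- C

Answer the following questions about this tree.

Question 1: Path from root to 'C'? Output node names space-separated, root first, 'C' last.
Answer: L B A C

Derivation:
Walk down from root: L -> B -> A -> C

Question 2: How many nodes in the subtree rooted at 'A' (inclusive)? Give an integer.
Answer: 2

Derivation:
Subtree rooted at A contains: A, C
Count = 2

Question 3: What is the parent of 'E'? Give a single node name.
Scan adjacency: E appears as child of H

Answer: H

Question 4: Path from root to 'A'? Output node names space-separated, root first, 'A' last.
Answer: L B A

Derivation:
Walk down from root: L -> B -> A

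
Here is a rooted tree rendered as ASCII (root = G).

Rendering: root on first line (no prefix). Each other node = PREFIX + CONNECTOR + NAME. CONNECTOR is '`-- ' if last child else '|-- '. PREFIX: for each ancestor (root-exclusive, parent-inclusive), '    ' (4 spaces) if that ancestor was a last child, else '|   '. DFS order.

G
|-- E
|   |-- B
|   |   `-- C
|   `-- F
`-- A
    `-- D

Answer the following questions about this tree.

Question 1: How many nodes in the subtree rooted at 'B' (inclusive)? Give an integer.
Answer: 2

Derivation:
Subtree rooted at B contains: B, C
Count = 2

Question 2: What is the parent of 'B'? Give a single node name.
Answer: E

Derivation:
Scan adjacency: B appears as child of E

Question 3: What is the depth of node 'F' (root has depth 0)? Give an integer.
Path from root to F: G -> E -> F
Depth = number of edges = 2

Answer: 2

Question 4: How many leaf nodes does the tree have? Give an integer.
Leaves (nodes with no children): C, D, F

Answer: 3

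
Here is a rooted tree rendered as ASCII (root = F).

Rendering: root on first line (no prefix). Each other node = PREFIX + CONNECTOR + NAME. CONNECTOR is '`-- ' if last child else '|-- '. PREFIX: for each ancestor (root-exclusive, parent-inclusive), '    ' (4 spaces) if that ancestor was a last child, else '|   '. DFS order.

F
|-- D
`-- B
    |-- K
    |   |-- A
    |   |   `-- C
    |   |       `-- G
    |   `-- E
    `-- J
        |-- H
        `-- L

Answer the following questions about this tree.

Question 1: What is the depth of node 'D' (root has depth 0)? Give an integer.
Answer: 1

Derivation:
Path from root to D: F -> D
Depth = number of edges = 1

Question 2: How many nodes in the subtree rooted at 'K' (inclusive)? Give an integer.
Subtree rooted at K contains: A, C, E, G, K
Count = 5

Answer: 5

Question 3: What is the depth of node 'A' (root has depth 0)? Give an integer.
Answer: 3

Derivation:
Path from root to A: F -> B -> K -> A
Depth = number of edges = 3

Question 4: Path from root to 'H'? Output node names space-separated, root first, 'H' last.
Answer: F B J H

Derivation:
Walk down from root: F -> B -> J -> H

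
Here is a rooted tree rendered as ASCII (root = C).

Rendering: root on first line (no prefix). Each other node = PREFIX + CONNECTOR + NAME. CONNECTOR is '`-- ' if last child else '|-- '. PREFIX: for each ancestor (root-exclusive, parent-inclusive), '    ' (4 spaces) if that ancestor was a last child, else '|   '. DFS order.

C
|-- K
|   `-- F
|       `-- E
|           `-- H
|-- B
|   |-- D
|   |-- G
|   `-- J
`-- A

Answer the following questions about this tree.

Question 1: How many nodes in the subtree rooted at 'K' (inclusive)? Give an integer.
Answer: 4

Derivation:
Subtree rooted at K contains: E, F, H, K
Count = 4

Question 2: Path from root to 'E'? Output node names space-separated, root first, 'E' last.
Answer: C K F E

Derivation:
Walk down from root: C -> K -> F -> E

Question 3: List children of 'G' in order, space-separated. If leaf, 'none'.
Answer: none

Derivation:
Node G's children (from adjacency): (leaf)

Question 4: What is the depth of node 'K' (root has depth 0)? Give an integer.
Path from root to K: C -> K
Depth = number of edges = 1

Answer: 1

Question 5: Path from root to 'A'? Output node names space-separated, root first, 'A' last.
Answer: C A

Derivation:
Walk down from root: C -> A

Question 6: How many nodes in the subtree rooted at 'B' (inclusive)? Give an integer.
Subtree rooted at B contains: B, D, G, J
Count = 4

Answer: 4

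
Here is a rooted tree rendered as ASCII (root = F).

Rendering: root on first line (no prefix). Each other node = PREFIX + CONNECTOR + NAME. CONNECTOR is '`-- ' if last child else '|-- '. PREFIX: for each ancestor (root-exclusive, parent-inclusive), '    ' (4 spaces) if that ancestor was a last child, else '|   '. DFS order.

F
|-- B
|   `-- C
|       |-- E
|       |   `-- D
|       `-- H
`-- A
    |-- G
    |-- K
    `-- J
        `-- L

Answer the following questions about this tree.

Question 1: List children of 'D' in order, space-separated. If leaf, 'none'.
Answer: none

Derivation:
Node D's children (from adjacency): (leaf)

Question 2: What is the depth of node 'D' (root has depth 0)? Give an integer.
Path from root to D: F -> B -> C -> E -> D
Depth = number of edges = 4

Answer: 4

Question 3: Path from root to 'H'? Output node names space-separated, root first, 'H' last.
Answer: F B C H

Derivation:
Walk down from root: F -> B -> C -> H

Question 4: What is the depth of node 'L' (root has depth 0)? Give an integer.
Answer: 3

Derivation:
Path from root to L: F -> A -> J -> L
Depth = number of edges = 3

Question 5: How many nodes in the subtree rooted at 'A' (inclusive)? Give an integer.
Subtree rooted at A contains: A, G, J, K, L
Count = 5

Answer: 5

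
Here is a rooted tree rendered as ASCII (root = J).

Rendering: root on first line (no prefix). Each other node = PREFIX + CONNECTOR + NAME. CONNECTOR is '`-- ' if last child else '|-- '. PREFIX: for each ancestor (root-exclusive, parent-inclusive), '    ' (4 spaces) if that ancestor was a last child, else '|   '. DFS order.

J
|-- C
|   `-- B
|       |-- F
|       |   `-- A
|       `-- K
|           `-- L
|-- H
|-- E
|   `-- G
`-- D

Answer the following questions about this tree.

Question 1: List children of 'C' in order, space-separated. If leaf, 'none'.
Node C's children (from adjacency): B

Answer: B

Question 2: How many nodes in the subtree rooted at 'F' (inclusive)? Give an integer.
Answer: 2

Derivation:
Subtree rooted at F contains: A, F
Count = 2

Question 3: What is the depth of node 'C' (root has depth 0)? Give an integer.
Answer: 1

Derivation:
Path from root to C: J -> C
Depth = number of edges = 1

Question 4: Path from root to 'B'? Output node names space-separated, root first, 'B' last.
Answer: J C B

Derivation:
Walk down from root: J -> C -> B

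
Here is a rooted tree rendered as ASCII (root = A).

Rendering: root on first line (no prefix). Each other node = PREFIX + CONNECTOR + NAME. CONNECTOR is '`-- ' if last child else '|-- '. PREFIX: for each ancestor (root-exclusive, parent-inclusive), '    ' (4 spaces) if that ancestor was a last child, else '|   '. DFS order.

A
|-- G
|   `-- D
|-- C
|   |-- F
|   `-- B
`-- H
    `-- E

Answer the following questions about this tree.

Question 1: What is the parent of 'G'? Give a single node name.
Answer: A

Derivation:
Scan adjacency: G appears as child of A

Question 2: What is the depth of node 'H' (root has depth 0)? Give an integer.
Path from root to H: A -> H
Depth = number of edges = 1

Answer: 1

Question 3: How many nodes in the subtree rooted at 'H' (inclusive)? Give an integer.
Answer: 2

Derivation:
Subtree rooted at H contains: E, H
Count = 2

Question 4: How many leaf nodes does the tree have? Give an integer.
Leaves (nodes with no children): B, D, E, F

Answer: 4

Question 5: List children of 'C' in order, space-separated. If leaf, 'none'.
Answer: F B

Derivation:
Node C's children (from adjacency): F, B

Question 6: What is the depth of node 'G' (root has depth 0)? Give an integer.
Answer: 1

Derivation:
Path from root to G: A -> G
Depth = number of edges = 1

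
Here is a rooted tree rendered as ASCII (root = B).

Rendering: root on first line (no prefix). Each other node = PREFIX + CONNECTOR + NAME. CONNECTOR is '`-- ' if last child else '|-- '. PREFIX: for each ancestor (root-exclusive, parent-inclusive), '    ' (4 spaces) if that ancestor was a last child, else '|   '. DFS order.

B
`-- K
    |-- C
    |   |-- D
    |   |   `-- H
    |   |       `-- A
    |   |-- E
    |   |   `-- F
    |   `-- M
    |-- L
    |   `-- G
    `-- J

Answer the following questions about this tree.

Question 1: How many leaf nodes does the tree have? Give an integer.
Leaves (nodes with no children): A, F, G, J, M

Answer: 5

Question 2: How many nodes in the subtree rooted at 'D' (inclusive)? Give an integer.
Subtree rooted at D contains: A, D, H
Count = 3

Answer: 3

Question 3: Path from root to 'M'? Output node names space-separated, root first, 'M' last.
Answer: B K C M

Derivation:
Walk down from root: B -> K -> C -> M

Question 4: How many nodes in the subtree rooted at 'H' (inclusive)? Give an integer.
Subtree rooted at H contains: A, H
Count = 2

Answer: 2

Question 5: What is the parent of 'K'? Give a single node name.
Answer: B

Derivation:
Scan adjacency: K appears as child of B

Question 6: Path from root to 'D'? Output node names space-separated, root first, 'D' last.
Walk down from root: B -> K -> C -> D

Answer: B K C D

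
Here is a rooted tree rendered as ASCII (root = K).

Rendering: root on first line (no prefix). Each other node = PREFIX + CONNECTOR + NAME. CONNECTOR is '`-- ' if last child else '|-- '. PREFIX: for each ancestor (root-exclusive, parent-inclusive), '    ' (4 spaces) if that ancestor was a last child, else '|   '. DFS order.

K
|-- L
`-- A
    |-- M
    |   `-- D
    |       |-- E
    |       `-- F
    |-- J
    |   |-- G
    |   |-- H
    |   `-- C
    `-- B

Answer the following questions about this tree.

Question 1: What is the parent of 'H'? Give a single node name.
Answer: J

Derivation:
Scan adjacency: H appears as child of J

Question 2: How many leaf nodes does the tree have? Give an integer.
Answer: 7

Derivation:
Leaves (nodes with no children): B, C, E, F, G, H, L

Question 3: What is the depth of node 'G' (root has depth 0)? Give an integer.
Answer: 3

Derivation:
Path from root to G: K -> A -> J -> G
Depth = number of edges = 3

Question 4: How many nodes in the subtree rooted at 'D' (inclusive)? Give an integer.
Subtree rooted at D contains: D, E, F
Count = 3

Answer: 3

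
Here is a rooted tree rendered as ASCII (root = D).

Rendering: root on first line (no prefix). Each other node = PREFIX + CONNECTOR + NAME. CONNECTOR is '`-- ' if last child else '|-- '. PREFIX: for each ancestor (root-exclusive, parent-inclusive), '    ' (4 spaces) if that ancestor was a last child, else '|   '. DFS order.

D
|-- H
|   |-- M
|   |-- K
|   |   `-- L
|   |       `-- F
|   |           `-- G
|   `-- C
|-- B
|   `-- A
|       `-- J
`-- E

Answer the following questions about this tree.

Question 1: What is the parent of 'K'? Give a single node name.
Answer: H

Derivation:
Scan adjacency: K appears as child of H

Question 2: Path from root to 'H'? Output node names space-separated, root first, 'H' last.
Answer: D H

Derivation:
Walk down from root: D -> H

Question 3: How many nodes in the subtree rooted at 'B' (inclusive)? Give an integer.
Subtree rooted at B contains: A, B, J
Count = 3

Answer: 3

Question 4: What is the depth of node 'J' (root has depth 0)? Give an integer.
Answer: 3

Derivation:
Path from root to J: D -> B -> A -> J
Depth = number of edges = 3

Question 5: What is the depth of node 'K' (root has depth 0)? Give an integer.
Path from root to K: D -> H -> K
Depth = number of edges = 2

Answer: 2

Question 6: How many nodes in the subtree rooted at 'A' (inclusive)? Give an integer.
Answer: 2

Derivation:
Subtree rooted at A contains: A, J
Count = 2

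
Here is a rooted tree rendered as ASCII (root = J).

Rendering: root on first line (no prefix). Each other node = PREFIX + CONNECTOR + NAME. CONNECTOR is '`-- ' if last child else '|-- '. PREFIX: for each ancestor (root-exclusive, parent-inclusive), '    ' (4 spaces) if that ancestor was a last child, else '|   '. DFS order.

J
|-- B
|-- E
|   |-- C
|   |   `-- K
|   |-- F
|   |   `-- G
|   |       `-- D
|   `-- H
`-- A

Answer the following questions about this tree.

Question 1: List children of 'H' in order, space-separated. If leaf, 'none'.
Answer: none

Derivation:
Node H's children (from adjacency): (leaf)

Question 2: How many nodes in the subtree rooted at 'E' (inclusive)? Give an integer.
Answer: 7

Derivation:
Subtree rooted at E contains: C, D, E, F, G, H, K
Count = 7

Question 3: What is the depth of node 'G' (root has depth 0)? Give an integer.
Path from root to G: J -> E -> F -> G
Depth = number of edges = 3

Answer: 3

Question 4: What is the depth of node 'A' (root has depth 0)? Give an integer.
Path from root to A: J -> A
Depth = number of edges = 1

Answer: 1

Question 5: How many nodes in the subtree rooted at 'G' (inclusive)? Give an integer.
Answer: 2

Derivation:
Subtree rooted at G contains: D, G
Count = 2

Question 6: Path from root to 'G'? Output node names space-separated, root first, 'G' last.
Answer: J E F G

Derivation:
Walk down from root: J -> E -> F -> G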